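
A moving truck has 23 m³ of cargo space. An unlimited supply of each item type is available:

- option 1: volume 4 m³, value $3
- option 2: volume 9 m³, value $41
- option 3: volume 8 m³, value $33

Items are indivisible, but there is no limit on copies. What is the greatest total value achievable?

$85

Best value-per-unit is option 2 at 41/9; filling with it alone gives 2×41 = 82.
Optimal mix: 1×option 1 + 2×option 2 → volume 22, value 85.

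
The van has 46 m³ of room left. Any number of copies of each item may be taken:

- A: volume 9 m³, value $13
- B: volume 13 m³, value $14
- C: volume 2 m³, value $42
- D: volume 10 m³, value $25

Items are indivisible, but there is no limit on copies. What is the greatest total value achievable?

Best value-per-unit is C at 42/2, and filling with it alone uses volume 23×2=46. No mix of the others beats 23×42 = 966.

$966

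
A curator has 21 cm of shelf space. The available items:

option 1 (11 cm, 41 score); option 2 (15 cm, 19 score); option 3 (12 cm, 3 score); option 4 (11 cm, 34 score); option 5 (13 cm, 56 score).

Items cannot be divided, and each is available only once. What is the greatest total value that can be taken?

56 score

Check high-value combinations within 21 cm:
- option 5: length 13, value 56
- option 1: length 11, value 41
- option 4: length 11, value 34
- option 2: length 15, value 19
Best: 56 score.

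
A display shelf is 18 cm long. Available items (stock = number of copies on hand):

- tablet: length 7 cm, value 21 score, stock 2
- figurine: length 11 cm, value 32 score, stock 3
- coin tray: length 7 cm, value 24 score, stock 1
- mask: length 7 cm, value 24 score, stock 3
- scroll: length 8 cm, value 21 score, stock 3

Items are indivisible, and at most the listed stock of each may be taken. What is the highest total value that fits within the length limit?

56 score

Top feasible selections:
- 1×figurine + 1×mask: length 18, value 56
- 1×figurine + 1×coin tray: length 18, value 56
- 1×tablet + 1×figurine: length 18, value 53
- 2×mask: length 14, value 48
Best: 56 score.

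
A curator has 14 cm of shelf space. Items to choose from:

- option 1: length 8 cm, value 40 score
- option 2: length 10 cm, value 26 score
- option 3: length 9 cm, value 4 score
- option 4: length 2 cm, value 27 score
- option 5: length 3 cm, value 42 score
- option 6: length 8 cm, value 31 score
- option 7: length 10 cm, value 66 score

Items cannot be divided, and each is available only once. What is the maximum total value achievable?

109 score

Check high-value combinations within 14 cm:
- option 1+option 4+option 5: length 8+2+3=13, value 40+27+42=109
- option 5+option 7: length 3+10=13, value 42+66=108
- option 4+option 5+option 6: length 2+3+8=13, value 27+42+31=100
- option 4+option 7: length 2+10=12, value 27+66=93
- option 1+option 5: length 8+3=11, value 40+42=82
Best: 109 score.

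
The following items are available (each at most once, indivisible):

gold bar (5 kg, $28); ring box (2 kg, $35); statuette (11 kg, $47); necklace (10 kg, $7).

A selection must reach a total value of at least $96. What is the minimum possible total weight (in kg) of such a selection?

Subsets with value ≥ 96, sorted by total weight:
- gold bar+ring box+statuette: weight 18, value 110
- gold bar+ring box+statuette+necklace: weight 28, value 117
Minimum weight: 18 kg.

18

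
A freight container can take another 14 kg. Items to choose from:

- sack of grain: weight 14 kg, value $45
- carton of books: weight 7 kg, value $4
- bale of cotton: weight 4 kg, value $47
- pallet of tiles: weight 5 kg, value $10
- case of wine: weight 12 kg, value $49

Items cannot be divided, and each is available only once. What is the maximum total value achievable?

Check high-value combinations within 14 kg:
- bale of cotton+pallet of tiles: weight 4+5=9, value 47+10=57
- carton of books+bale of cotton: weight 7+4=11, value 4+47=51
- case of wine: weight 12, value 49
- bale of cotton: weight 4, value 47
Best: $57.

$57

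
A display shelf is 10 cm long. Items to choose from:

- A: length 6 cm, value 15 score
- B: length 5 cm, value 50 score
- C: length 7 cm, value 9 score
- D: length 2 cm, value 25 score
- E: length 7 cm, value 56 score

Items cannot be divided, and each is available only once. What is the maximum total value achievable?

Check high-value combinations within 10 cm:
- D+E: length 2+7=9, value 25+56=81
- B+D: length 5+2=7, value 50+25=75
- E: length 7, value 56
- B: length 5, value 50
- A+D: length 6+2=8, value 15+25=40
Best: 81 score.

81 score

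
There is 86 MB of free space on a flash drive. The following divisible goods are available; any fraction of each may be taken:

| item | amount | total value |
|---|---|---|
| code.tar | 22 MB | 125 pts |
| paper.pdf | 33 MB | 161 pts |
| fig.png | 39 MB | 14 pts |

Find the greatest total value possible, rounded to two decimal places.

Take in order of value per unit:
- code.tar (125/22 per unit): all 22 → value 125, running total 125.00
- paper.pdf (161/33 per unit): all 33 → value 161, running total 286.00
- fig.png (14/39 per unit): 31 of 39 → value 31×14/39 = 11.1282, running total 297.13
Total 297.13.

297.13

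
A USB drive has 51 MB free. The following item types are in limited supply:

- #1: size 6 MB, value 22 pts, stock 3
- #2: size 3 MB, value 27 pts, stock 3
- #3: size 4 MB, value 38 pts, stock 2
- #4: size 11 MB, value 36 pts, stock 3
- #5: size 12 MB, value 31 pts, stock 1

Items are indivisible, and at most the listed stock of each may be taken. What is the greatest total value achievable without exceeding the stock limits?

Top feasible selections:
- 2×#1 + 3×#2 + 2×#3 + 2×#4: size 51, value 273
- 3×#2 + 2×#3 + 3×#4: size 50, value 265
- 3×#2 + 2×#3 + 2×#4 + 1×#5: size 51, value 260
Best: 273 pts.

273 pts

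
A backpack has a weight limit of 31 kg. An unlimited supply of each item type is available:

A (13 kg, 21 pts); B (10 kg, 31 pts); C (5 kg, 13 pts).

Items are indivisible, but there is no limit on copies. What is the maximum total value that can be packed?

93 pts

Best value-per-unit is B at 31/10, and filling with it alone uses weight 3×10=30. No mix of the others beats 3×31 = 93.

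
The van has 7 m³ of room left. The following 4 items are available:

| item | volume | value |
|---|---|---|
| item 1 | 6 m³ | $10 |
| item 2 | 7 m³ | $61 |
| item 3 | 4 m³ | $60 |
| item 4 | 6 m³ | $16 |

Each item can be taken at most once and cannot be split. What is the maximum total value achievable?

Check high-value combinations within 7 m³:
- item 2: volume 7, value 61
- item 3: volume 4, value 60
- item 4: volume 6, value 16
- item 1: volume 6, value 10
Best: $61.

$61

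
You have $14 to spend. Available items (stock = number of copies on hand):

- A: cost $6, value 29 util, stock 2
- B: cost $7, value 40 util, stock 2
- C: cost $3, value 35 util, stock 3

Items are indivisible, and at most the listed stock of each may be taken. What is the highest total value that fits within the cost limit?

Top feasible selections:
- 1×B + 2×C: cost 13, value 110
- 3×C: cost 9, value 105
Best: 110 util.

110 util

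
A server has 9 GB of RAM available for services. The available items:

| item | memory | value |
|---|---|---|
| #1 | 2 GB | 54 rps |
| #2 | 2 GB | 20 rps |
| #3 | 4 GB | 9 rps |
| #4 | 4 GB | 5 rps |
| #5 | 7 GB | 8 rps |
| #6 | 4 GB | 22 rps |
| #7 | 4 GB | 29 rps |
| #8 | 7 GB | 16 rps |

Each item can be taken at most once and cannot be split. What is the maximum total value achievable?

Check high-value combinations within 9 GB:
- #1+#2+#7: memory 2+2+4=8, value 54+20+29=103
- #1+#2+#6: memory 2+2+4=8, value 54+20+22=96
- #1+#7: memory 2+4=6, value 54+29=83
Best: 103 rps.

103 rps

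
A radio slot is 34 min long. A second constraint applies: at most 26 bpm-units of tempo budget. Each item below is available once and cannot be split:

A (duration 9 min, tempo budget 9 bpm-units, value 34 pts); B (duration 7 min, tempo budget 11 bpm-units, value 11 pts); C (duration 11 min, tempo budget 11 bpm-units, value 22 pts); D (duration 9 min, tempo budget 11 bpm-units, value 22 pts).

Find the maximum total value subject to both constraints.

56 pts

Feasible sets respecting both limits:
- A+C: duration 20, tempo budget 20, value 56
- A+D: duration 18, tempo budget 20, value 56
- A+B: duration 16, tempo budget 20, value 45
- C+D: duration 20, tempo budget 22, value 44
Best: 56 pts.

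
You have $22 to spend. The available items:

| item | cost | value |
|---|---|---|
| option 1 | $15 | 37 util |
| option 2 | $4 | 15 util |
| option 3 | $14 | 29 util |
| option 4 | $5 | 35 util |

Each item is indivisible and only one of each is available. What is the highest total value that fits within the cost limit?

72 util

Check high-value combinations within $22:
- option 1+option 4: cost 15+5=20, value 37+35=72
- option 3+option 4: cost 14+5=19, value 29+35=64
- option 1+option 2: cost 15+4=19, value 37+15=52
Best: 72 util.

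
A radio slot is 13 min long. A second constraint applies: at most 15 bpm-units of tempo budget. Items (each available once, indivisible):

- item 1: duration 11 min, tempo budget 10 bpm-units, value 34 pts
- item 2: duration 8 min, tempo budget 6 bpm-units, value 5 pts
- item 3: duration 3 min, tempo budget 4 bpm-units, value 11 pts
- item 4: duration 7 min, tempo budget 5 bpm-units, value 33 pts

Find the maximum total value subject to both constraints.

44 pts

Feasible sets respecting both limits:
- item 3+item 4: duration 10, tempo budget 9, value 44
- item 1: duration 11, tempo budget 10, value 34
- item 4: duration 7, tempo budget 5, value 33
- item 2+item 3: duration 11, tempo budget 10, value 16
Best: 44 pts.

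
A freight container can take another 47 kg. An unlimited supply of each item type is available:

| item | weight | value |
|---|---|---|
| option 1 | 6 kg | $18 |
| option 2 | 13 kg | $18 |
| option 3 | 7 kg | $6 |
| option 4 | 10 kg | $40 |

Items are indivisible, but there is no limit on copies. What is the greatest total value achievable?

$178

Best value-per-unit is option 4 at 40/10; filling with it alone gives 4×40 = 160.
Optimal mix: 1×option 1 + 4×option 4 → weight 46, value 178.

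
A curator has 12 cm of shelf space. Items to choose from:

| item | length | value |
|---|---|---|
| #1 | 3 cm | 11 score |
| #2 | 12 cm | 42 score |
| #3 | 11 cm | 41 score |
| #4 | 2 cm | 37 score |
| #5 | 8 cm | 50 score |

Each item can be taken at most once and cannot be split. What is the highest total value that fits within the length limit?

87 score

This is a 0/1 knapsack; check combinations near the capacity.
- #4+#5: length 2+8=10, value 37+50=87
- #1+#5: length 3+8=11, value 11+50=61
- #5: length 8, value 50
- #1+#4: length 3+2=5, value 11+37=48
Best: 87 score.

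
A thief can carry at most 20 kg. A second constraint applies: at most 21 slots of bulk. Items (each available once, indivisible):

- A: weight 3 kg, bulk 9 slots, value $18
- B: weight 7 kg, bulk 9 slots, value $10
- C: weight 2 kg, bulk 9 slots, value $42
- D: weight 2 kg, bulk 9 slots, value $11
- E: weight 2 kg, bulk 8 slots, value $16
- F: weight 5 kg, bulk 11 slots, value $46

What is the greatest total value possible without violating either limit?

Feasible sets respecting both limits:
- C+F: weight 7, bulk 20, value 88
- A+F: weight 8, bulk 20, value 64
- E+F: weight 7, bulk 19, value 62
- A+C: weight 5, bulk 18, value 60
Best: $88.

$88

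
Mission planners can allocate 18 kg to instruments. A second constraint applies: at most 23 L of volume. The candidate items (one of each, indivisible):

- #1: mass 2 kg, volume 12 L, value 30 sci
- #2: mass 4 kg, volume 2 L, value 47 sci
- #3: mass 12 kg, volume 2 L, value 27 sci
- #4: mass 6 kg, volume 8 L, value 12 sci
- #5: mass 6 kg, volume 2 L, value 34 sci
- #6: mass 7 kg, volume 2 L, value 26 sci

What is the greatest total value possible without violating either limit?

Feasible sets respecting both limits:
- #1+#2+#5: mass 12, volume 16, value 111
- #2+#5+#6: mass 17, volume 6, value 107
- #1+#2+#3: mass 18, volume 16, value 104
- #1+#2+#6: mass 13, volume 16, value 103
Best: 111 sci.

111 sci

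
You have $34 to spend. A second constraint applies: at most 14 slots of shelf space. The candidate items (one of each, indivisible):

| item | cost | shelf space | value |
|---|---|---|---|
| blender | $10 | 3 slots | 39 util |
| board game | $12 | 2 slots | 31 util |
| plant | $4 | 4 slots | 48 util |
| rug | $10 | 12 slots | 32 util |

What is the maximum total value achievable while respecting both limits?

118 util

Feasible sets respecting both limits:
- blender+board game+plant: cost 26, shelf space 9, value 118
- blender+plant: cost 14, shelf space 7, value 87
- board game+plant: cost 16, shelf space 6, value 79
Best: 118 util.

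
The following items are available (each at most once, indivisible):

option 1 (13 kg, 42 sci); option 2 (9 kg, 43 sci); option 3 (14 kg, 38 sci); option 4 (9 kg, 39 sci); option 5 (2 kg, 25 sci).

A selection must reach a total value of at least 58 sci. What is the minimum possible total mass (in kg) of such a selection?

Subsets with value ≥ 58, sorted by total mass:
- option 2+option 5: mass 11, value 68
- option 4+option 5: mass 11, value 64
- option 1+option 5: mass 15, value 67
Minimum mass: 11 kg.

11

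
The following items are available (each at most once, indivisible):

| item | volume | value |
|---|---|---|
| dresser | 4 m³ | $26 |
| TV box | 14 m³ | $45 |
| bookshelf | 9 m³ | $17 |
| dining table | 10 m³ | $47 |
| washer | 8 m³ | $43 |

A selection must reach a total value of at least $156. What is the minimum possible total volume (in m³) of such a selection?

36

Subsets with value ≥ 156, sorted by total volume:
- dresser+TV box+dining table+washer: volume 36, value 161
- dresser+TV box+bookshelf+dining table+washer: volume 45, value 178
Minimum volume: 36 m³.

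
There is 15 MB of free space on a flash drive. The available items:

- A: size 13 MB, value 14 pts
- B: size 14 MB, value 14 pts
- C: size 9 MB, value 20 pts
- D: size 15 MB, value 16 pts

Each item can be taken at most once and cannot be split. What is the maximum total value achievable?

20 pts

Check high-value combinations within 15 MB:
- C: size 9, value 20
- D: size 15, value 16
- A: size 13, value 14
- B: size 14, value 14
Best: 20 pts.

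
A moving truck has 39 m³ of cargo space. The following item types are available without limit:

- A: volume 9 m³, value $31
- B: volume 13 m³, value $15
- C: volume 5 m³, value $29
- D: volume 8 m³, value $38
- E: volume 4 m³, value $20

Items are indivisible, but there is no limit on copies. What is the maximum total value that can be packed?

$223

Best value-per-unit is C at 29/5; filling with it alone gives 7×29 = 203.
Optimal mix: 7×C + 1×E → volume 39, value 223.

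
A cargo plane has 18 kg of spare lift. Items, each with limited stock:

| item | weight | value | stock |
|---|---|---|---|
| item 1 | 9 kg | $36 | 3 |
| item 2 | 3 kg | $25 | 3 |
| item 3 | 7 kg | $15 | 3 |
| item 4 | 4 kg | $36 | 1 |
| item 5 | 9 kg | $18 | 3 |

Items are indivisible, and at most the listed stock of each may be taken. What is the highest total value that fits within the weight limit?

$111

Best selections within weight 18 and stock limits:
- 3×item 2 + 1×item 4: weight 13, value 111
- 1×item 1 + 3×item 2: weight 18, value 111
Best: $111.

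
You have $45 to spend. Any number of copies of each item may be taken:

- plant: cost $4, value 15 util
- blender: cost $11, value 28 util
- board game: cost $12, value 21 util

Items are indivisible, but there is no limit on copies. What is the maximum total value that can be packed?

Best value-per-unit is plant at 15/4, and filling with it alone uses cost 11×4=44. No mix of the others beats 11×15 = 165.

165 util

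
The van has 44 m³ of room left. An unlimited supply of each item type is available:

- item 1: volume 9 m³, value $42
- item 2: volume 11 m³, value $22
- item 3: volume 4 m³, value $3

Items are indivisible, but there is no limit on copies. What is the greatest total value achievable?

Best value-per-unit is item 1 at 42/9; filling with it alone gives 4×42 = 168.
Optimal mix: 4×item 1 + 2×item 3 → volume 44, value 174.

$174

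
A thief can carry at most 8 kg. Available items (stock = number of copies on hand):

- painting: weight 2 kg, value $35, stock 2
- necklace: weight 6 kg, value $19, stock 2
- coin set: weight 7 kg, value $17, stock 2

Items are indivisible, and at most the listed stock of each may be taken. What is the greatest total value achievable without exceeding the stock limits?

$70

Top feasible selections:
- 2×painting: weight 4, value 70
- 1×painting + 1×necklace: weight 8, value 54
- 1×painting: weight 2, value 35
Best: $70.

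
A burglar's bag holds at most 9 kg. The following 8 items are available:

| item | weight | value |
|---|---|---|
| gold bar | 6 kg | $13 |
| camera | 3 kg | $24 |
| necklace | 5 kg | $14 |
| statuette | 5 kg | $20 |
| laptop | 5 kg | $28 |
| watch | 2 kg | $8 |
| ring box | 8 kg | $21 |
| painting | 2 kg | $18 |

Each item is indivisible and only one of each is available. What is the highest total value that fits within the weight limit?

$54

This is a 0/1 knapsack; check combinations near the capacity.
- laptop+watch+painting: weight 5+2+2=9, value 28+8+18=54
- camera+laptop: weight 3+5=8, value 24+28=52
- camera+watch+painting: weight 3+2+2=7, value 24+8+18=50
- laptop+painting: weight 5+2=7, value 28+18=46
- statuette+watch+painting: weight 5+2+2=9, value 20+8+18=46
Best: $54.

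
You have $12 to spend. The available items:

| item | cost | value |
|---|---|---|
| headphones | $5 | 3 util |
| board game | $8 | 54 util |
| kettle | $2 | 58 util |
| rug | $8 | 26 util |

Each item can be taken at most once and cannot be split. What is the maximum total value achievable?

112 util

Check high-value combinations within $12:
- board game+kettle: cost 8+2=10, value 54+58=112
- kettle+rug: cost 2+8=10, value 58+26=84
- headphones+kettle: cost 5+2=7, value 3+58=61
Best: 112 util.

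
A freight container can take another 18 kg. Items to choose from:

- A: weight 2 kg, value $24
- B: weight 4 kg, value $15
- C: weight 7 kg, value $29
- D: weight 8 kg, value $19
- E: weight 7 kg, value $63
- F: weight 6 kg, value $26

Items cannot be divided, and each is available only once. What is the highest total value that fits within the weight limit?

$116

Check high-value combinations within 18 kg:
- A+C+E: weight 2+7+7=16, value 24+29+63=116
- A+E+F: weight 2+7+6=15, value 24+63+26=113
- B+C+E: weight 4+7+7=18, value 15+29+63=107
- A+D+E: weight 2+8+7=17, value 24+19+63=106
Best: $116.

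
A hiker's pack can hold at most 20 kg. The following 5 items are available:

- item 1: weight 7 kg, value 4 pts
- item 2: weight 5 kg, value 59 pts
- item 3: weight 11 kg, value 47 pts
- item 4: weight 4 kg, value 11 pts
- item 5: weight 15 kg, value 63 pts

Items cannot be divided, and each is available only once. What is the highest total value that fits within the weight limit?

122 pts

Check high-value combinations within 20 kg:
- item 2+item 5: weight 5+15=20, value 59+63=122
- item 2+item 3+item 4: weight 5+11+4=20, value 59+47+11=117
- item 2+item 3: weight 5+11=16, value 59+47=106
- item 1+item 2+item 4: weight 7+5+4=16, value 4+59+11=74
- item 4+item 5: weight 4+15=19, value 11+63=74
Best: 122 pts.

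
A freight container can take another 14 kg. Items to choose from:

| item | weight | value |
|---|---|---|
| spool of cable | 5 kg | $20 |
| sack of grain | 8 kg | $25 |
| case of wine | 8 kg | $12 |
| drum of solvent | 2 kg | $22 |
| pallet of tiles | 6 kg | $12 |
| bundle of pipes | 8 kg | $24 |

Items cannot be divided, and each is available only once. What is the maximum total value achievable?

$54

Check high-value combinations within 14 kg:
- spool of cable+drum of solvent+pallet of tiles: weight 5+2+6=13, value 20+22+12=54
- sack of grain+drum of solvent: weight 8+2=10, value 25+22=47
- drum of solvent+bundle of pipes: weight 2+8=10, value 22+24=46
- spool of cable+sack of grain: weight 5+8=13, value 20+25=45
Best: $54.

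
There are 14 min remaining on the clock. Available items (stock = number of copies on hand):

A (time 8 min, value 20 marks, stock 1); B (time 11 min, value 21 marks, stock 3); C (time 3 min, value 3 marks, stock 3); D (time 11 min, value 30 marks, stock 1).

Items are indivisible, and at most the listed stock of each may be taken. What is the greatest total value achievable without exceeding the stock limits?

33 marks

Best selections within time 14 and stock limits:
- 1×C + 1×D: time 14, value 33
- 1×D: time 11, value 30
Best: 33 marks.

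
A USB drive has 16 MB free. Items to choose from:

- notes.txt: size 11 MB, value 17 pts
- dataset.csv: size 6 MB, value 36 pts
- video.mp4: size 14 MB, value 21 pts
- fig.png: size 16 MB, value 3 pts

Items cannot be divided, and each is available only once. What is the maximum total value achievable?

36 pts

This is a 0/1 knapsack; check combinations near the capacity.
- dataset.csv: size 6, value 36
- video.mp4: size 14, value 21
- notes.txt: size 11, value 17
- fig.png: size 16, value 3
Best: 36 pts.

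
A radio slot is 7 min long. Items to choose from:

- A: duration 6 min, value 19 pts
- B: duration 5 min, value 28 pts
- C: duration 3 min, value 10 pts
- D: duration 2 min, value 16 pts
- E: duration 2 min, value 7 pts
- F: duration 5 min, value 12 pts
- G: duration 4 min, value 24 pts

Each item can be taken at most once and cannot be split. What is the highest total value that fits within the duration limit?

This is a 0/1 knapsack; check combinations near the capacity.
- B+D: duration 5+2=7, value 28+16=44
- D+G: duration 2+4=6, value 16+24=40
- B+E: duration 5+2=7, value 28+7=35
Best: 44 pts.

44 pts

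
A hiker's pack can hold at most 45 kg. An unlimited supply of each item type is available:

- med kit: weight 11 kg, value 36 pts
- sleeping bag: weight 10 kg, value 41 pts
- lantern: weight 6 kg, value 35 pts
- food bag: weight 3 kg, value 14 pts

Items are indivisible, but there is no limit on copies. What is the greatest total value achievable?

259 pts

Best value-per-unit is lantern at 35/6; filling with it alone gives 7×35 = 245.
Optimal mix: 7×lantern + 1×food bag → weight 45, value 259.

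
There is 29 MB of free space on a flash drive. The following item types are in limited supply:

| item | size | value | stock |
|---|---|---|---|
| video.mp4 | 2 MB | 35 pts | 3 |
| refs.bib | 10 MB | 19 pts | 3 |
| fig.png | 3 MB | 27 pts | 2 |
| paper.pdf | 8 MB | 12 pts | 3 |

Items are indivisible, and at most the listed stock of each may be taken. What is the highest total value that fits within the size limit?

Top feasible selections:
- 3×video.mp4 + 2×fig.png + 2×paper.pdf: size 28, value 183
- 3×video.mp4 + 1×refs.bib + 2×fig.png: size 22, value 178
- 3×video.mp4 + 2×fig.png + 1×paper.pdf: size 20, value 171
Best: 183 pts.

183 pts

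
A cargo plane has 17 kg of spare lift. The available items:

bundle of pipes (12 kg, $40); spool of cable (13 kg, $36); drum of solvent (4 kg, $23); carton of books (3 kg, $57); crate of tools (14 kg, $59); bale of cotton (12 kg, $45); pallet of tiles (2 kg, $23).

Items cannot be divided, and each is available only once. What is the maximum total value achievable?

Check high-value combinations within 17 kg:
- carton of books+bale of cotton+pallet of tiles: weight 3+12+2=17, value 57+45+23=125
- bundle of pipes+carton of books+pallet of tiles: weight 12+3+2=17, value 40+57+23=120
- carton of books+crate of tools: weight 3+14=17, value 57+59=116
- drum of solvent+carton of books+pallet of tiles: weight 4+3+2=9, value 23+57+23=103
- carton of books+bale of cotton: weight 3+12=15, value 57+45=102
Best: $125.

$125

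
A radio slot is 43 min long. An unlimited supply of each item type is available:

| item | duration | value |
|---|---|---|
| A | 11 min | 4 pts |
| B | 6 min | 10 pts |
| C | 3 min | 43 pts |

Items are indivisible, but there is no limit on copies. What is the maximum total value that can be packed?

Best value-per-unit is C at 43/3, and filling with it alone uses duration 14×3=42. No mix of the others beats 14×43 = 602.

602 pts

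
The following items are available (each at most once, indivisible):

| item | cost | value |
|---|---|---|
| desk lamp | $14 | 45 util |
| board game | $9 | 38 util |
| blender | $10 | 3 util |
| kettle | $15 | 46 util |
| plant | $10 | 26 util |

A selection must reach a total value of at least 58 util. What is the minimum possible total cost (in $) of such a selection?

Subsets with value ≥ 58, sorted by total cost:
- board game+plant: cost 19, value 64
- desk lamp+board game: cost 23, value 83
- board game+kettle: cost 24, value 84
- desk lamp+plant: cost 24, value 71
Minimum cost: 19 $.

19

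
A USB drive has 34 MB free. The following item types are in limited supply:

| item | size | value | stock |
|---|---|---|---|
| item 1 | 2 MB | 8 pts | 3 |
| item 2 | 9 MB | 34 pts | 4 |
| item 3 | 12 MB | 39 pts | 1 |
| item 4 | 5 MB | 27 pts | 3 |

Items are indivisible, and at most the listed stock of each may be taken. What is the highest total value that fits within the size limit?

Best selections within size 34 and stock limits:
- 2×item 2 + 3×item 4: size 33, value 149
- 3×item 1 + 2×item 2 + 2×item 4: size 34, value 146
- 3×item 1 + 1×item 3 + 3×item 4: size 33, value 144
Best: 149 pts.

149 pts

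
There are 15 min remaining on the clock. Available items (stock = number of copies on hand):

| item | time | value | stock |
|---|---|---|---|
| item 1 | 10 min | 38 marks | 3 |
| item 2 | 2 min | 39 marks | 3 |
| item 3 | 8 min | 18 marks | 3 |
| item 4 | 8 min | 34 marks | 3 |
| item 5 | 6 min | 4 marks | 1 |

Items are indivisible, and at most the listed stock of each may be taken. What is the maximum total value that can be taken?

151 marks

Top feasible selections:
- 3×item 2 + 1×item 4: time 14, value 151
- 3×item 2 + 1×item 3: time 14, value 135
- 3×item 2 + 1×item 5: time 12, value 121
- 3×item 2: time 6, value 117
Best: 151 marks.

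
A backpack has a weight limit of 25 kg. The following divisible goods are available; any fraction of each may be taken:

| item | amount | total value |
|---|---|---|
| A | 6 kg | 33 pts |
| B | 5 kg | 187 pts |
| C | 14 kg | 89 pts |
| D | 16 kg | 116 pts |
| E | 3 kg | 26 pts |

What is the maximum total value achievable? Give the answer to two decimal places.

Take in order of value per unit:
- B (187/5 per unit): all 5 → value 187, running total 187.00
- E (26/3 per unit): all 3 → value 26, running total 213.00
- D (116/16 per unit): all 16 → value 116, running total 329.00
- C (89/14 per unit): 1 of 14 → value 1×89/14 = 6.3571, running total 335.36
Total 335.36.

335.36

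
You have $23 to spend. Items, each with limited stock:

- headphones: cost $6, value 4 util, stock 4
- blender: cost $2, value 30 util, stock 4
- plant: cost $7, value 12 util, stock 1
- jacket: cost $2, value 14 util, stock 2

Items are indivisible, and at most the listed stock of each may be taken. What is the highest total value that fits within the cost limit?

Best selections within cost 23 and stock limits:
- 4×blender + 1×plant + 2×jacket: cost 19, value 160
- 1×headphones + 4×blender + 2×jacket: cost 18, value 152
Best: 160 util.

160 util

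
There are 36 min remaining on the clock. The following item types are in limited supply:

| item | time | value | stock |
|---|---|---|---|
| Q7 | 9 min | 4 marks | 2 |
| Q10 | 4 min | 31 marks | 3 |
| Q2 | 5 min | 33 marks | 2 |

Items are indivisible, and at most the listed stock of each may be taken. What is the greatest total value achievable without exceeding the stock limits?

Top feasible selections:
- 1×Q7 + 3×Q10 + 2×Q2: time 31, value 163
- 3×Q10 + 2×Q2: time 22, value 159
- 2×Q7 + 2×Q10 + 2×Q2: time 36, value 136
Best: 163 marks.

163 marks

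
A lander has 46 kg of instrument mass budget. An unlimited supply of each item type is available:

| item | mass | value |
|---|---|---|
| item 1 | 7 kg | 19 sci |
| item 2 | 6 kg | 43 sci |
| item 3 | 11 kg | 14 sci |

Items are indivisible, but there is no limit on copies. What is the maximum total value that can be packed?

Best value-per-unit is item 2 at 43/6, and filling with it alone uses mass 7×6=42. No mix of the others beats 7×43 = 301.

301 sci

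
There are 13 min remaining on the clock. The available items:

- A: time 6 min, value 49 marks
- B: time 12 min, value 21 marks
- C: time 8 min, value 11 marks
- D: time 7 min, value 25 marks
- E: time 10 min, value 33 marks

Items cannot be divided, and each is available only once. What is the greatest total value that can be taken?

74 marks

Check high-value combinations within 13 min:
- A+D: time 6+7=13, value 49+25=74
- A: time 6, value 49
- E: time 10, value 33
Best: 74 marks.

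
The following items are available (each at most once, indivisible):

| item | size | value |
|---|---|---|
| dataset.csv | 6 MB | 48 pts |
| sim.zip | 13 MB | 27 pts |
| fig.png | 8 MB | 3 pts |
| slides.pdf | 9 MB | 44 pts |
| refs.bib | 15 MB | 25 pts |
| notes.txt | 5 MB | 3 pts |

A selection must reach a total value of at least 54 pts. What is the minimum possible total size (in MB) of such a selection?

15

Subsets with value ≥ 54, sorted by total size:
- dataset.csv+slides.pdf: size 15, value 92
- dataset.csv+sim.zip: size 19, value 75
Minimum size: 15 MB.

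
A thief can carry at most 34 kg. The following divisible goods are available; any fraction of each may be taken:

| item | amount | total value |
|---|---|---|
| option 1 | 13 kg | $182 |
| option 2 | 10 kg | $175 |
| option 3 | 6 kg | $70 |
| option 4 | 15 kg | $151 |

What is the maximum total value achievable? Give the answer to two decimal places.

Take in order of value per unit:
- option 2 (175/10 per unit): all 10 → value 175, running total 175.00
- option 1 (182/13 per unit): all 13 → value 182, running total 357.00
- option 3 (70/6 per unit): all 6 → value 70, running total 427.00
- option 4 (151/15 per unit): 5 of 15 → value 5×151/15 = 50.3333, running total 477.33
Total 477.33.

477.33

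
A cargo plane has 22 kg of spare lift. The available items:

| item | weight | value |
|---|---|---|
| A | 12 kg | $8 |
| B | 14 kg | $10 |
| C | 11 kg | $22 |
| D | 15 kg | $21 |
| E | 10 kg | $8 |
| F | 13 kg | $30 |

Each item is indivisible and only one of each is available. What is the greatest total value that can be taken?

Check high-value combinations within 22 kg:
- F: weight 13, value 30
- C+E: weight 11+10=21, value 22+8=30
- C: weight 11, value 22
- D: weight 15, value 21
- A+E: weight 12+10=22, value 8+8=16
Best: $30.

$30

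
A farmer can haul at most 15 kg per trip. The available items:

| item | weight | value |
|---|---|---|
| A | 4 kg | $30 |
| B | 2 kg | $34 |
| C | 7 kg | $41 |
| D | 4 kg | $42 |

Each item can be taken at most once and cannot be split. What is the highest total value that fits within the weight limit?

This is a 0/1 knapsack; check combinations near the capacity.
- B+C+D: weight 2+7+4=13, value 34+41+42=117
- A+C+D: weight 4+7+4=15, value 30+41+42=113
- A+B+D: weight 4+2+4=10, value 30+34+42=106
- A+B+C: weight 4+2+7=13, value 30+34+41=105
- C+D: weight 7+4=11, value 41+42=83
Best: $117.

$117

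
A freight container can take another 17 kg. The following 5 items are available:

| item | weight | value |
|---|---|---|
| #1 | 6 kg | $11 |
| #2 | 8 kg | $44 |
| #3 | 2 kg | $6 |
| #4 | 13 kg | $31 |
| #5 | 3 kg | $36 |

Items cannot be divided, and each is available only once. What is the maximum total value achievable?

$91

Check high-value combinations within 17 kg:
- #1+#2+#5: weight 6+8+3=17, value 11+44+36=91
- #2+#3+#5: weight 8+2+3=13, value 44+6+36=86
- #2+#5: weight 8+3=11, value 44+36=80
Best: $91.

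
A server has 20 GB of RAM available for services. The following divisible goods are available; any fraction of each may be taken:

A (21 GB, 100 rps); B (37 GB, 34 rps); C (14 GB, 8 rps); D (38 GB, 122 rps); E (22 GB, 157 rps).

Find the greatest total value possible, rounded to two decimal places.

Take in order of value per unit:
- E (157/22 per unit): 20 of 22 → value 20×157/22 = 142.7273, running total 142.73
Total 142.73.

142.73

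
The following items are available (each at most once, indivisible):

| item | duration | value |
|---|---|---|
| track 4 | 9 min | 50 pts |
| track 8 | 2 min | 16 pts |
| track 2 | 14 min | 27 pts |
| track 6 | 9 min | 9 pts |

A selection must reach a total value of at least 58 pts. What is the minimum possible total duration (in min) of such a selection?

11

Subsets with value ≥ 58, sorted by total duration:
- track 4+track 8: duration 11, value 66
- track 4+track 6: duration 18, value 59
Minimum duration: 11 min.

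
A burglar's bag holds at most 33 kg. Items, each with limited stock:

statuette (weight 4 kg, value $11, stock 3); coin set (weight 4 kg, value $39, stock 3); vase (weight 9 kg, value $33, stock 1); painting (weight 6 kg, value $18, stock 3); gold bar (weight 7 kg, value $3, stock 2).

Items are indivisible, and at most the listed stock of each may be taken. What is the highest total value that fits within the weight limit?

$186

Top feasible selections:
- 3×coin set + 1×vase + 2×painting: weight 33, value 186
- 3×statuette + 3×coin set + 1×vase: weight 33, value 183
- 1×statuette + 3×coin set + 1×vase + 1×painting: weight 31, value 179
Best: $186.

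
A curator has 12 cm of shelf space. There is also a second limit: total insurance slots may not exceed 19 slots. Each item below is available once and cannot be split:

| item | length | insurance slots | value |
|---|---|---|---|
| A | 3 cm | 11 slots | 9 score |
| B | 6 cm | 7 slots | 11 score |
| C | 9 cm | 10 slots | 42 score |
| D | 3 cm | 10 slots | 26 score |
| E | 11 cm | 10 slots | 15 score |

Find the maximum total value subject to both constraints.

42 score

Feasible sets respecting both limits:
- C: length 9, insurance slots 10, value 42
- B+D: length 9, insurance slots 17, value 37
- D: length 3, insurance slots 10, value 26
Best: 42 score.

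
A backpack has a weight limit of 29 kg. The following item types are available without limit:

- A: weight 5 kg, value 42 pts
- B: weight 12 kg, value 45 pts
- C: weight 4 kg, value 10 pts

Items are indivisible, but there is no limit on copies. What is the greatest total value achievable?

220 pts

Best value-per-unit is A at 42/5; filling with it alone gives 5×42 = 210.
Optimal mix: 5×A + 1×C → weight 29, value 220.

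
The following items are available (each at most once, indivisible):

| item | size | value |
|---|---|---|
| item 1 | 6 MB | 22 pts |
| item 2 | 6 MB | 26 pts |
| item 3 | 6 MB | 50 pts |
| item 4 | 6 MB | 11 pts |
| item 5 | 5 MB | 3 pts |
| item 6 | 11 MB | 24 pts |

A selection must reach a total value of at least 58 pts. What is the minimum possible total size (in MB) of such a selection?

Subsets with value ≥ 58, sorted by total size:
- item 2+item 3: size 12, value 76
- item 1+item 3: size 12, value 72
- item 3+item 4: size 12, value 61
Minimum size: 12 MB.

12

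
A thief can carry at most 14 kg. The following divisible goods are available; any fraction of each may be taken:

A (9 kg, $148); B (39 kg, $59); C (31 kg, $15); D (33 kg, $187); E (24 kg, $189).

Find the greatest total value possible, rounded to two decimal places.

Take in order of value per unit:
- A (148/9 per unit): all 9 → value 148, running total 148.00
- E (189/24 per unit): 5 of 24 → value 5×189/24 = 39.3750, running total 187.38
Total 187.38.

187.38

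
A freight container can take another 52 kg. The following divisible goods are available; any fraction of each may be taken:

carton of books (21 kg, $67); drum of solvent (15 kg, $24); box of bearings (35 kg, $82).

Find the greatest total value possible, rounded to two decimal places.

139.63

Take in order of value per unit:
- carton of books (67/21 per unit): all 21 → value 67, running total 67.00
- box of bearings (82/35 per unit): 31 of 35 → value 31×82/35 = 72.6286, running total 139.63
Total 139.63.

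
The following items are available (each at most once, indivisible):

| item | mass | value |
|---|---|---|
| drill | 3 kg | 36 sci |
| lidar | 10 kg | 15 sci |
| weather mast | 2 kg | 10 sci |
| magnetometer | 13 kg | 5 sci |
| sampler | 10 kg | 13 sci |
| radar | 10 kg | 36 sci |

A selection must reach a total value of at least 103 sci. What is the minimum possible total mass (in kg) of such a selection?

35

Subsets with value ≥ 103, sorted by total mass:
- drill+lidar+weather mast+sampler+radar: mass 35, value 110
- drill+lidar+magnetometer+sampler+radar: mass 46, value 105
Minimum mass: 35 kg.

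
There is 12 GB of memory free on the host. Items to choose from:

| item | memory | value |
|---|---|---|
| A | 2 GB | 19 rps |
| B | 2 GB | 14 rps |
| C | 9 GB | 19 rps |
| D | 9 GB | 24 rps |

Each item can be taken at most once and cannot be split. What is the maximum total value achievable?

43 rps

Check high-value combinations within 12 GB:
- A+D: memory 2+9=11, value 19+24=43
- A+C: memory 2+9=11, value 19+19=38
- B+D: memory 2+9=11, value 14+24=38
- A+B: memory 2+2=4, value 19+14=33
Best: 43 rps.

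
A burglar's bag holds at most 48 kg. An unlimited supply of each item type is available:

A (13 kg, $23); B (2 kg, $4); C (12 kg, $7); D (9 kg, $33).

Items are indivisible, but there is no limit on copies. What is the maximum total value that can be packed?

Best value-per-unit is D at 33/9; filling with it alone gives 5×33 = 165.
Optimal mix: 1×B + 5×D → weight 47, value 169.

$169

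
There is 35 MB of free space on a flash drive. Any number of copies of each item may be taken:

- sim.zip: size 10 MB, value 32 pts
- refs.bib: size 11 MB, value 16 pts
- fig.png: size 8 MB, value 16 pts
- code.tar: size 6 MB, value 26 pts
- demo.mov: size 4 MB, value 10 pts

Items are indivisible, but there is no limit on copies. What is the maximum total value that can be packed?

Best value-per-unit is code.tar at 26/6; filling with it alone gives 5×26 = 130.
Optimal mix: 5×code.tar + 1×demo.mov → size 34, value 140.

140 pts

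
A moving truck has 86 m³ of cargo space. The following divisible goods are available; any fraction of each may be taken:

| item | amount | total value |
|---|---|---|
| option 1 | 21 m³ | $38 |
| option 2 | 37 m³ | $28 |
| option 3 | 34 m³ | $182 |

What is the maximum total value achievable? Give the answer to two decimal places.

243.46

Take in order of value per unit:
- option 3 (182/34 per unit): all 34 → value 182, running total 182.00
- option 1 (38/21 per unit): all 21 → value 38, running total 220.00
- option 2 (28/37 per unit): 31 of 37 → value 31×28/37 = 23.4595, running total 243.46
Total 243.46.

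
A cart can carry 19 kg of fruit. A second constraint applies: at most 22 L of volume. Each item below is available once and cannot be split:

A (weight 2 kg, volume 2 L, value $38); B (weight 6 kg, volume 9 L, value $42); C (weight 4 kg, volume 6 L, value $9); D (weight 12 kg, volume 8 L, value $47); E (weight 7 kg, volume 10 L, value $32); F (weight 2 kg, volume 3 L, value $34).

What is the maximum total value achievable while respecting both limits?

$123

Feasible sets respecting both limits:
- A+B+C+F: weight 14, volume 20, value 123
- A+D+F: weight 16, volume 13, value 119
- A+B+F: weight 10, volume 14, value 114
Best: $123.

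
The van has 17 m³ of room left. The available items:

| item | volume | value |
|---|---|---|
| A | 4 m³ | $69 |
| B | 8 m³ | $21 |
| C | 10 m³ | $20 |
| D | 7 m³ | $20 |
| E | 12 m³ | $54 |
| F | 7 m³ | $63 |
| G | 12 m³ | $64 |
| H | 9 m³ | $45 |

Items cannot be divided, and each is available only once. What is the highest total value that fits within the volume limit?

$133

This is a 0/1 knapsack; check combinations near the capacity.
- A+G: volume 4+12=16, value 69+64=133
- A+F: volume 4+7=11, value 69+63=132
- A+E: volume 4+12=16, value 69+54=123
- A+H: volume 4+9=13, value 69+45=114
- F+H: volume 7+9=16, value 63+45=108
Best: $133.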